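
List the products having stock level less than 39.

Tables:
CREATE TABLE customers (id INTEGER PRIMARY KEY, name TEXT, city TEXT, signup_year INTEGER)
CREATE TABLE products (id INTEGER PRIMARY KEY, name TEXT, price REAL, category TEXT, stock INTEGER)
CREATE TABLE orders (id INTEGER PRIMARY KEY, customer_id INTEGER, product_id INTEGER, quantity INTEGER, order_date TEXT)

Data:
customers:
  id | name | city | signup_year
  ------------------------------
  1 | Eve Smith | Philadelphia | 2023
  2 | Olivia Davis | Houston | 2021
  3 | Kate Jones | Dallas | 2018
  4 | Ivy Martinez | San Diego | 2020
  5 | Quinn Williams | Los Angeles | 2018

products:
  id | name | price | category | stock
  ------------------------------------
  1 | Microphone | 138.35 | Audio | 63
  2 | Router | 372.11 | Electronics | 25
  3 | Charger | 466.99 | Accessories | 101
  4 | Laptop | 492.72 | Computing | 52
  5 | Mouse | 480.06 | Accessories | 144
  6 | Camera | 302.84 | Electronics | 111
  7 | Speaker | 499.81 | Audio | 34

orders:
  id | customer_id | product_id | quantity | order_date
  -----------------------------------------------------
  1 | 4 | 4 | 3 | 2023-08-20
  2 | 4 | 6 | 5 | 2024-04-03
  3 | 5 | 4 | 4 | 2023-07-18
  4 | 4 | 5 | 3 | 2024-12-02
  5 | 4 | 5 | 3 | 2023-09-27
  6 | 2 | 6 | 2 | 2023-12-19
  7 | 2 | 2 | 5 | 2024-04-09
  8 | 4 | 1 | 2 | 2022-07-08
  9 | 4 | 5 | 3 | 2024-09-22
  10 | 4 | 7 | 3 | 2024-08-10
SELECT name, stock FROM products WHERE stock < 39

Execution result:
name | stock
Router | 25
Speaker | 34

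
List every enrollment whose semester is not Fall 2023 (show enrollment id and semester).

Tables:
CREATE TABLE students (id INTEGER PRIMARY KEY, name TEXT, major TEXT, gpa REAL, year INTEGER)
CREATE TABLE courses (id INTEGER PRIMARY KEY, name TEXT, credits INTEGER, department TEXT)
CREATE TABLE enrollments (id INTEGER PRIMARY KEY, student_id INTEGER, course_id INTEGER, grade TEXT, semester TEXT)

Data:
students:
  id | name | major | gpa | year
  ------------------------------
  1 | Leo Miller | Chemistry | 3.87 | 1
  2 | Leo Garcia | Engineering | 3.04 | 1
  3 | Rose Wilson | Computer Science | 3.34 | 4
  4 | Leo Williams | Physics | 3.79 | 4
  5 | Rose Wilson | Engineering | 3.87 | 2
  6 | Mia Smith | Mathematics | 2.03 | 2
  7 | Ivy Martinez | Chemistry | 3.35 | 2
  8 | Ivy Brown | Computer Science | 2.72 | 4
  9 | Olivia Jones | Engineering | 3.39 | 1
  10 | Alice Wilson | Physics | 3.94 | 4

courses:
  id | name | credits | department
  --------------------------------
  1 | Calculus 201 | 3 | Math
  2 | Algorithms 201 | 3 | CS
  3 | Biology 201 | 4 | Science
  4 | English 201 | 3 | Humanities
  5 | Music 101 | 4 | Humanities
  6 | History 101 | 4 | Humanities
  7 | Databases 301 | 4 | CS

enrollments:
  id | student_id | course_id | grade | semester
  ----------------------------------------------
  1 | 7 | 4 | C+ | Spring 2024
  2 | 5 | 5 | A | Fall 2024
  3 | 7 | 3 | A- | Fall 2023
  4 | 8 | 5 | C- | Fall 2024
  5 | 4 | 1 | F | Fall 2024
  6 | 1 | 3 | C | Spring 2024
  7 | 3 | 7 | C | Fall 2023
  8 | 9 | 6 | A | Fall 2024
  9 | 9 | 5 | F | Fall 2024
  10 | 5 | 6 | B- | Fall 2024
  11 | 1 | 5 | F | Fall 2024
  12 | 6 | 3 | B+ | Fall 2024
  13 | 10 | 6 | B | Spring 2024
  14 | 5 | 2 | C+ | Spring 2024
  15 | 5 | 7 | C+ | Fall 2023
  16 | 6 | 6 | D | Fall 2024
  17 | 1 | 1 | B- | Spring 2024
SELECT id, semester FROM enrollments WHERE semester <> 'Fall 2023'

Execution result:
id | semester
1 | Spring 2024
2 | Fall 2024
4 | Fall 2024
5 | Fall 2024
6 | Spring 2024
8 | Fall 2024
9 | Fall 2024
10 | Fall 2024
11 | Fall 2024
12 | Fall 2024
13 | Spring 2024
14 | Spring 2024
16 | Fall 2024
17 | Spring 2024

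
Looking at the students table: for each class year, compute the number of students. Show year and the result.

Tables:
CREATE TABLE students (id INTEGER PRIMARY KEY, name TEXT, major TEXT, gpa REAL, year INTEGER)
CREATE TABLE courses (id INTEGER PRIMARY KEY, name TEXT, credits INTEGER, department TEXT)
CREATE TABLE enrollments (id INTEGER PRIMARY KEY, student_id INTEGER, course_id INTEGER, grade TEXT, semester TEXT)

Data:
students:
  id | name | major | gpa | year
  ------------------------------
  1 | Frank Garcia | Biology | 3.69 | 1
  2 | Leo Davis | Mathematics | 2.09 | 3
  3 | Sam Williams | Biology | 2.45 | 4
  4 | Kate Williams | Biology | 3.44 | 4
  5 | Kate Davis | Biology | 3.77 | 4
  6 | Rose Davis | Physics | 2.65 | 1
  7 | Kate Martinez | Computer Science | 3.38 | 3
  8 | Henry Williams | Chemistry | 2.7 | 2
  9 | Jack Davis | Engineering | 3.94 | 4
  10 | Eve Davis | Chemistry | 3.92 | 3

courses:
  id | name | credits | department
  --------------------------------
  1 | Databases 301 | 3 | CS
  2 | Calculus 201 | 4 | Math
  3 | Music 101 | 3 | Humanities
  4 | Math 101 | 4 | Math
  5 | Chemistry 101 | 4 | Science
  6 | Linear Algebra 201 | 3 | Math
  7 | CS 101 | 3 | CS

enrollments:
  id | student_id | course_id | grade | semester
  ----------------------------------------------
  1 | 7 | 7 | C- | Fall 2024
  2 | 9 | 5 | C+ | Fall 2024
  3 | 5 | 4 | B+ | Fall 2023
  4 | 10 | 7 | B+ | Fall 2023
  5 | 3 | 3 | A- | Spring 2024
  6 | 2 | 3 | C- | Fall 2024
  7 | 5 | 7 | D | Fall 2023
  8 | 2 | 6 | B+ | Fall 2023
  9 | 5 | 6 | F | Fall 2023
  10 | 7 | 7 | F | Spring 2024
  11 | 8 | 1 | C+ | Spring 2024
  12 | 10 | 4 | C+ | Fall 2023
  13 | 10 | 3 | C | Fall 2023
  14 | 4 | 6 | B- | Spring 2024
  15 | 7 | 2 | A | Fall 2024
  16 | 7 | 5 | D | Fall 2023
SELECT year, COUNT(*) AS n FROM students GROUP BY year

Execution result:
year | n
1 | 2
2 | 1
3 | 3
4 | 4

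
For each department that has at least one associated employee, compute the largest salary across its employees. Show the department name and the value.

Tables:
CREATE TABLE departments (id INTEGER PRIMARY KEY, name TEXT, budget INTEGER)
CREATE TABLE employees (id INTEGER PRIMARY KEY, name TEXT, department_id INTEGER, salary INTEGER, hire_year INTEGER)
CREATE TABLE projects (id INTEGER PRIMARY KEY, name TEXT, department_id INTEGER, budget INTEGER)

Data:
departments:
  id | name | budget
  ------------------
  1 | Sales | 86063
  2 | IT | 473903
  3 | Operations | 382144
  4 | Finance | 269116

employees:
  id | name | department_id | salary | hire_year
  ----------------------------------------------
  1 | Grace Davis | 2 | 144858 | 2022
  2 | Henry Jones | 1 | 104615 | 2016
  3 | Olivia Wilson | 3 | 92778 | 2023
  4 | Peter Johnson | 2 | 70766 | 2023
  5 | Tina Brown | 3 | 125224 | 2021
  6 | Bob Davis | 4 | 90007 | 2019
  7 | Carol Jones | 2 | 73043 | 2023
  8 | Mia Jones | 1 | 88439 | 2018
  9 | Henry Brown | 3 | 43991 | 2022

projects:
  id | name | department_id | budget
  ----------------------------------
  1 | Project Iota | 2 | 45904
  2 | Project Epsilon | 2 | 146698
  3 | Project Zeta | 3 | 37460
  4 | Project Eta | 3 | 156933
SELECT p.name, MAX(c.salary) AS max_salary FROM employees c JOIN departments p ON c.department_id = p.id GROUP BY p.id, p.name

Execution result:
name | max_salary
Sales | 104615
IT | 144858
Operations | 125224
Finance | 90007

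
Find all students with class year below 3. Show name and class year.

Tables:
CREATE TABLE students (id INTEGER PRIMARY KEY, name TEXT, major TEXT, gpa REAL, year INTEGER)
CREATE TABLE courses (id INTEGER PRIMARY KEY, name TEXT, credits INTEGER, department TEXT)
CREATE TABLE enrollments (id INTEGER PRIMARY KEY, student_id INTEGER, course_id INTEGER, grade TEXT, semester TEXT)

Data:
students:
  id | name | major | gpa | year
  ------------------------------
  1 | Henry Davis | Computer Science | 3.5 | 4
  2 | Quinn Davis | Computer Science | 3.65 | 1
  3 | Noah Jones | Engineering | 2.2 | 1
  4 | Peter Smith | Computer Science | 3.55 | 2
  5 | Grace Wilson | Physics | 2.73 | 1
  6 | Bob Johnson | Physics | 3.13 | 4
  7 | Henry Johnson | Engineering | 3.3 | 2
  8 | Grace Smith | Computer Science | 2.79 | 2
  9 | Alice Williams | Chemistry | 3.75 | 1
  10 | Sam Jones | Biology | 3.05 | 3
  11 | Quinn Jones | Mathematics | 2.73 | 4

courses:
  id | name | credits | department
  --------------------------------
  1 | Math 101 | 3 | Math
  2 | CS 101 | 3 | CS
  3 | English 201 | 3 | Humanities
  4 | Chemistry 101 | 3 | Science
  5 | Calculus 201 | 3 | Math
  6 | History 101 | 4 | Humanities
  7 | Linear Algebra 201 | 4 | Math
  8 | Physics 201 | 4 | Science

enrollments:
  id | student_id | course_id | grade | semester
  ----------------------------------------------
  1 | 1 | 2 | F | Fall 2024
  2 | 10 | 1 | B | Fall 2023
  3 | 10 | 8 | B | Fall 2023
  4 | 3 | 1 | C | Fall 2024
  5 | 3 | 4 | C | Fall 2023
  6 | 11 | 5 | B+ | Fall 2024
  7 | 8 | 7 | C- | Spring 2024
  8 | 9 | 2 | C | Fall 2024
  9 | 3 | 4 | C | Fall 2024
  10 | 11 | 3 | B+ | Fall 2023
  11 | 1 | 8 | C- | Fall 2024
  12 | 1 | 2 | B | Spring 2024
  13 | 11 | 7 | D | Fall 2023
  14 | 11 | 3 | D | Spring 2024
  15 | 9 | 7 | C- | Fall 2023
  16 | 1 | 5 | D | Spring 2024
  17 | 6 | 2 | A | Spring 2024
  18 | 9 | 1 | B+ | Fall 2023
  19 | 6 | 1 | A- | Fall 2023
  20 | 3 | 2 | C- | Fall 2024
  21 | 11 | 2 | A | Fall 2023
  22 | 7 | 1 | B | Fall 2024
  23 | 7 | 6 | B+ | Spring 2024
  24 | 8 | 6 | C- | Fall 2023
SELECT name, year FROM students WHERE year < 3

Execution result:
name | year
Quinn Davis | 1
Noah Jones | 1
Peter Smith | 2
Grace Wilson | 1
Henry Johnson | 2
Grace Smith | 2
Alice Williams | 1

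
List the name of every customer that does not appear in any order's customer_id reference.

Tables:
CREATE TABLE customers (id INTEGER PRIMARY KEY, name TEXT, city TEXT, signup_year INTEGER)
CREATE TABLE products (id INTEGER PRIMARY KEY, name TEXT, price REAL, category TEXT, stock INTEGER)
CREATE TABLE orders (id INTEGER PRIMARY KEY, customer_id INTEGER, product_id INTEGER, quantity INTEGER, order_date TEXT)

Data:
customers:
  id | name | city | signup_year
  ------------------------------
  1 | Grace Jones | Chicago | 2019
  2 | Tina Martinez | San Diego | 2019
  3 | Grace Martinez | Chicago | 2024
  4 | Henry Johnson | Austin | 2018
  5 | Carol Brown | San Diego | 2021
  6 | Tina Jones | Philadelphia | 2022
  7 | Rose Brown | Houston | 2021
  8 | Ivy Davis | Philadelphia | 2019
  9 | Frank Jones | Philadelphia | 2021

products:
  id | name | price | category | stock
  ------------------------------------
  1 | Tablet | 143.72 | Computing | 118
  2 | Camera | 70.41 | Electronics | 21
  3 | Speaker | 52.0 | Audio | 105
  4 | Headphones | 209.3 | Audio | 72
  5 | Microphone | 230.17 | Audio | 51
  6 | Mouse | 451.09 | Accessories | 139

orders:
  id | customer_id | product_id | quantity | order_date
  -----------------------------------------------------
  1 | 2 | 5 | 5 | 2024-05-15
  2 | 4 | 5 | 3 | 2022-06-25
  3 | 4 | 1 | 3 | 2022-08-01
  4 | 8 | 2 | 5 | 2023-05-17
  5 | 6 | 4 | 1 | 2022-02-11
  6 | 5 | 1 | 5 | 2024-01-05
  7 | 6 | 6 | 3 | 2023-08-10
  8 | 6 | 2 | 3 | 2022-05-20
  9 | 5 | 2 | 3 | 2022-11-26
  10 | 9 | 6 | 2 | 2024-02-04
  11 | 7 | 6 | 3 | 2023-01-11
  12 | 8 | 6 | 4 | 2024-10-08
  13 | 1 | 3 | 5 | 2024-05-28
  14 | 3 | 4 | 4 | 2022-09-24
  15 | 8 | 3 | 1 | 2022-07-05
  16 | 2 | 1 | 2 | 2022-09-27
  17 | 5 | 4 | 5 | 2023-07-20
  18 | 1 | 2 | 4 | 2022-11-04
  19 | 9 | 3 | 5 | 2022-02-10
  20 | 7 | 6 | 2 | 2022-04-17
SELECT p.name FROM customers p LEFT JOIN orders c ON c.customer_id = p.id WHERE c.id IS NULL

Execution result:
(no rows)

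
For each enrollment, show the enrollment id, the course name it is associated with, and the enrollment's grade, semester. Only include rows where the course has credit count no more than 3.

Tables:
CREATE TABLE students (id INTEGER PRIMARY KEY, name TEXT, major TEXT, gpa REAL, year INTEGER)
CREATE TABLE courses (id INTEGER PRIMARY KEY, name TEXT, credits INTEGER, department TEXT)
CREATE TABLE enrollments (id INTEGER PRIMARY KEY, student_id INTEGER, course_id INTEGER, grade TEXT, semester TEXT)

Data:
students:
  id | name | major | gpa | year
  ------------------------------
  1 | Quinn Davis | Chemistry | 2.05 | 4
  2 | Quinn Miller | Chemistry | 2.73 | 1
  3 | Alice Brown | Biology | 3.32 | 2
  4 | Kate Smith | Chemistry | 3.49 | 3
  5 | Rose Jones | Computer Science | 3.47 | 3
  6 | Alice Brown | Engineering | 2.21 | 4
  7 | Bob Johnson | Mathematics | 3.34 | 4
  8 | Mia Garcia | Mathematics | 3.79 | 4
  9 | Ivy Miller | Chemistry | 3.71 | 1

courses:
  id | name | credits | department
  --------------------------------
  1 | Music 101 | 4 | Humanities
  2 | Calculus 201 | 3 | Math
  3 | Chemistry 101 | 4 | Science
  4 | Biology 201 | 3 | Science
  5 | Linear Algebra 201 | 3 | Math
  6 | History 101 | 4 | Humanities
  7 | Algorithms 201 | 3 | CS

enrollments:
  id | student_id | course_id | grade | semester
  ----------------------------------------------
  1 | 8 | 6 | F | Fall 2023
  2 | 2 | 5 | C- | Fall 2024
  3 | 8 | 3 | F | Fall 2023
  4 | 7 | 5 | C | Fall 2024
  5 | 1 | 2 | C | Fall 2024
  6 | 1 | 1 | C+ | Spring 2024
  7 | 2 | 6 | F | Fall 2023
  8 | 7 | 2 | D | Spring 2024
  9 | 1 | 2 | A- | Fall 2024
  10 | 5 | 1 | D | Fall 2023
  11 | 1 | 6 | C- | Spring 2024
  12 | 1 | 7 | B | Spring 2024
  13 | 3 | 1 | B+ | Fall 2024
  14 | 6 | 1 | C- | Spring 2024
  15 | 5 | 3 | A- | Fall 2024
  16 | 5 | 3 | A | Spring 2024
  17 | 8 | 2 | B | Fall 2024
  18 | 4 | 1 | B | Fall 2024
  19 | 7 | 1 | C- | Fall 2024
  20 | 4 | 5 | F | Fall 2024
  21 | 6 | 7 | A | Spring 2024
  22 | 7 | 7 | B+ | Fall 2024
SELECT c.id, p.name AS course, c.grade, c.semester FROM enrollments c JOIN courses p ON c.course_id = p.id WHERE p.credits <= 3

Execution result:
id | course | grade | semester
2 | Linear Algebra 201 | C- | Fall 2024
4 | Linear Algebra 201 | C | Fall 2024
5 | Calculus 201 | C | Fall 2024
8 | Calculus 201 | D | Spring 2024
9 | Calculus 201 | A- | Fall 2024
12 | Algorithms 201 | B | Spring 2024
17 | Calculus 201 | B | Fall 2024
20 | Linear Algebra 201 | F | Fall 2024
21 | Algorithms 201 | A | Spring 2024
22 | Algorithms 201 | B+ | Fall 2024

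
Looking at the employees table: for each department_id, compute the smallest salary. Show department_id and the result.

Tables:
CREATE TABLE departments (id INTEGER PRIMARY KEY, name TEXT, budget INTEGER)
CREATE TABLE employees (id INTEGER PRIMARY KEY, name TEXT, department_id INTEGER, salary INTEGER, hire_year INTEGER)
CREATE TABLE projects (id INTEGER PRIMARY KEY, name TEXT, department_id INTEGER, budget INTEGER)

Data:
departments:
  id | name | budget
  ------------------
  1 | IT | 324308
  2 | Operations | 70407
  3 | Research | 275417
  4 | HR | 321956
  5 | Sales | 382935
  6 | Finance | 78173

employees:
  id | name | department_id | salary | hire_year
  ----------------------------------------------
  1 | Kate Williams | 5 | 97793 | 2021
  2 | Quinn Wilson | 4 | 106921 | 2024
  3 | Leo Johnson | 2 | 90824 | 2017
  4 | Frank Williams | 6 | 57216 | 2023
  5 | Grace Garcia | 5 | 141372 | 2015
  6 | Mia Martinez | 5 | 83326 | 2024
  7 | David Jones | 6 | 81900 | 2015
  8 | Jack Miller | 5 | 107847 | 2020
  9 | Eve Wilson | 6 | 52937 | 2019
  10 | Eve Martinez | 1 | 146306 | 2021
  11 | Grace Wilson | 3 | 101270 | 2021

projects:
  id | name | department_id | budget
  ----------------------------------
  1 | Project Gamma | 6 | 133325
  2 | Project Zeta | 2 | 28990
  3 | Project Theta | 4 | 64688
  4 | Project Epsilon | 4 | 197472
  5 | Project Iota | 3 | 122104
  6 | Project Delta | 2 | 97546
SELECT department_id, MIN(salary) AS min_salary FROM employees GROUP BY department_id

Execution result:
department_id | min_salary
1 | 146306
2 | 90824
3 | 101270
4 | 106921
5 | 83326
6 | 52937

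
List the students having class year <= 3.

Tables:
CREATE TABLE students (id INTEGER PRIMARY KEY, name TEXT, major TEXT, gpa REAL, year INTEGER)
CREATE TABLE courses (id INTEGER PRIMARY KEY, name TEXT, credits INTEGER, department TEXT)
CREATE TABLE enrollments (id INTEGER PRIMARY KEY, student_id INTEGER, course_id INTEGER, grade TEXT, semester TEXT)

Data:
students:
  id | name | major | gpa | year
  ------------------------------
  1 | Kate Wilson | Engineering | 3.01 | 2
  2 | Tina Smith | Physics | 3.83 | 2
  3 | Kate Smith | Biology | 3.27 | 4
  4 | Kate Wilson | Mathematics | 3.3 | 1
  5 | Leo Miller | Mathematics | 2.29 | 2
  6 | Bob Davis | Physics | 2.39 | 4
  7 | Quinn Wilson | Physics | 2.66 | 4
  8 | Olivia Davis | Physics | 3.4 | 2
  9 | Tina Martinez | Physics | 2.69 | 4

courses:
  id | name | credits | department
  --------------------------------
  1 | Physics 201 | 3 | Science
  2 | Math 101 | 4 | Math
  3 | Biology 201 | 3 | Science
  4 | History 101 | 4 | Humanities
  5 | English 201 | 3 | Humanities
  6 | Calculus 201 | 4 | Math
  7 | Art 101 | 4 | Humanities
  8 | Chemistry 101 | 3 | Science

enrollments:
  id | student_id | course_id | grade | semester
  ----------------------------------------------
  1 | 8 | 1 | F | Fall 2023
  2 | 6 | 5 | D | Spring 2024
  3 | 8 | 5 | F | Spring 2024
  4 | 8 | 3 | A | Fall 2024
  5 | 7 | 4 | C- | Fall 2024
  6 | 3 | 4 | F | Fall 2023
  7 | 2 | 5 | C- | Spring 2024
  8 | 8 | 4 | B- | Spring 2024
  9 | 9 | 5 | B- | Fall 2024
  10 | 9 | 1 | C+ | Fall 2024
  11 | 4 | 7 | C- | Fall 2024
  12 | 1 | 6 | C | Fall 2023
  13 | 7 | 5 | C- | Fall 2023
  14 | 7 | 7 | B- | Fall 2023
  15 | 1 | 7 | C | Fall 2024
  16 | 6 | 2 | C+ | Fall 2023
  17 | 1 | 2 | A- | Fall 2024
SELECT name, year FROM students WHERE year <= 3

Execution result:
name | year
Kate Wilson | 2
Tina Smith | 2
Kate Wilson | 1
Leo Miller | 2
Olivia Davis | 2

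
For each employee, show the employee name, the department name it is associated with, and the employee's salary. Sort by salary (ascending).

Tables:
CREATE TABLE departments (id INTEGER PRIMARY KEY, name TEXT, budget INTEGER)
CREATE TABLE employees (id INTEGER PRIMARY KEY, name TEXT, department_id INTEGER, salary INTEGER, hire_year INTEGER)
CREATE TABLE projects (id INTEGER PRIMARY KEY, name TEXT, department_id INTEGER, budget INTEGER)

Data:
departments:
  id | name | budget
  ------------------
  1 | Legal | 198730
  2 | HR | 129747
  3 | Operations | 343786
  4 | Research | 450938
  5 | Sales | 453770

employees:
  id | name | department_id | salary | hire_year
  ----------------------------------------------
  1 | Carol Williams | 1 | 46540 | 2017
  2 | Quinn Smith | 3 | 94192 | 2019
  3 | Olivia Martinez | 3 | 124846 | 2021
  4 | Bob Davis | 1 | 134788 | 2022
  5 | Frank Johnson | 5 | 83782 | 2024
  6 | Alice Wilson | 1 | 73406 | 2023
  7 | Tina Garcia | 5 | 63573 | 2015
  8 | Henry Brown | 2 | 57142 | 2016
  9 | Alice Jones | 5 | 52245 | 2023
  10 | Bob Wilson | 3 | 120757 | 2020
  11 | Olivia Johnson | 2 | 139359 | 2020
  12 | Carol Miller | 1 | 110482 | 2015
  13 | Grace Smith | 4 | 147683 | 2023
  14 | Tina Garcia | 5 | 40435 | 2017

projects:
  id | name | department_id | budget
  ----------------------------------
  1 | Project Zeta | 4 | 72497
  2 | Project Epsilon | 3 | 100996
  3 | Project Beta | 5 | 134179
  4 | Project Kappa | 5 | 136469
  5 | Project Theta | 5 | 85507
SELECT c.name, p.name AS department, c.salary FROM employees c JOIN departments p ON c.department_id = p.id ORDER BY c.salary ASC

Execution result:
name | department | salary
Tina Garcia | Sales | 40435
Carol Williams | Legal | 46540
Alice Jones | Sales | 52245
Henry Brown | HR | 57142
Tina Garcia | Sales | 63573
Alice Wilson | Legal | 73406
Frank Johnson | Sales | 83782
Quinn Smith | Operations | 94192
Carol Miller | Legal | 110482
Bob Wilson | Operations | 120757
Olivia Martinez | Operations | 124846
Bob Davis | Legal | 134788
Olivia Johnson | HR | 139359
Grace Smith | Research | 147683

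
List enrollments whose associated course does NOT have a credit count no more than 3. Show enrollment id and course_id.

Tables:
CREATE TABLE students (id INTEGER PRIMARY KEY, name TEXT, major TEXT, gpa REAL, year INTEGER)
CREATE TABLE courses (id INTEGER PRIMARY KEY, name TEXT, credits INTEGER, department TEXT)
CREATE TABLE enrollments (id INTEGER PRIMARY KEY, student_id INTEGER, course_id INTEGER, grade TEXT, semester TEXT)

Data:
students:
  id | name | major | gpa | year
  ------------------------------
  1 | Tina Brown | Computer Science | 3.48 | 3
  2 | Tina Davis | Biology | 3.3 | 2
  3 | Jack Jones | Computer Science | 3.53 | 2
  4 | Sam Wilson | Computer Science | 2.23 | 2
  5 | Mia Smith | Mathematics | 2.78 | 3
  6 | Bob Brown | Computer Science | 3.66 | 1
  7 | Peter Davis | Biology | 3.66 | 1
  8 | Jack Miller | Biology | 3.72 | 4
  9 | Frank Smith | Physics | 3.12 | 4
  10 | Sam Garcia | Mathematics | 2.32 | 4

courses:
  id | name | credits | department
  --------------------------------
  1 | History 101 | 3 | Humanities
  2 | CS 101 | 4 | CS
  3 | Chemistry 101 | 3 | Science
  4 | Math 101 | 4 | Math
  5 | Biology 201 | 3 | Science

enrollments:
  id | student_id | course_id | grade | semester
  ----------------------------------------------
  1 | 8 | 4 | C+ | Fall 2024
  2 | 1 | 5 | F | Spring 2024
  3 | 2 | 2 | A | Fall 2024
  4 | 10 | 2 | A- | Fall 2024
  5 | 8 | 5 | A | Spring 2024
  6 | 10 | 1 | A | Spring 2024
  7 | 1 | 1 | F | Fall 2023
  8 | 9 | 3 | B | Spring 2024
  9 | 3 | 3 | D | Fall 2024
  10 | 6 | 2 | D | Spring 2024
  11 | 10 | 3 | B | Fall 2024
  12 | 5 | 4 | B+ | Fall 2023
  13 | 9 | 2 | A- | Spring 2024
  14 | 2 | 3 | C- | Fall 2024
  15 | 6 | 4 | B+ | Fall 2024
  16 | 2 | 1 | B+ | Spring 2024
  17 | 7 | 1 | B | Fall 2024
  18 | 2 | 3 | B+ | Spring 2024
SELECT id, course_id FROM enrollments WHERE course_id NOT IN (SELECT id FROM courses WHERE credits <= 3)

Execution result:
id | course_id
1 | 4
3 | 2
4 | 2
10 | 2
12 | 4
13 | 2
15 | 4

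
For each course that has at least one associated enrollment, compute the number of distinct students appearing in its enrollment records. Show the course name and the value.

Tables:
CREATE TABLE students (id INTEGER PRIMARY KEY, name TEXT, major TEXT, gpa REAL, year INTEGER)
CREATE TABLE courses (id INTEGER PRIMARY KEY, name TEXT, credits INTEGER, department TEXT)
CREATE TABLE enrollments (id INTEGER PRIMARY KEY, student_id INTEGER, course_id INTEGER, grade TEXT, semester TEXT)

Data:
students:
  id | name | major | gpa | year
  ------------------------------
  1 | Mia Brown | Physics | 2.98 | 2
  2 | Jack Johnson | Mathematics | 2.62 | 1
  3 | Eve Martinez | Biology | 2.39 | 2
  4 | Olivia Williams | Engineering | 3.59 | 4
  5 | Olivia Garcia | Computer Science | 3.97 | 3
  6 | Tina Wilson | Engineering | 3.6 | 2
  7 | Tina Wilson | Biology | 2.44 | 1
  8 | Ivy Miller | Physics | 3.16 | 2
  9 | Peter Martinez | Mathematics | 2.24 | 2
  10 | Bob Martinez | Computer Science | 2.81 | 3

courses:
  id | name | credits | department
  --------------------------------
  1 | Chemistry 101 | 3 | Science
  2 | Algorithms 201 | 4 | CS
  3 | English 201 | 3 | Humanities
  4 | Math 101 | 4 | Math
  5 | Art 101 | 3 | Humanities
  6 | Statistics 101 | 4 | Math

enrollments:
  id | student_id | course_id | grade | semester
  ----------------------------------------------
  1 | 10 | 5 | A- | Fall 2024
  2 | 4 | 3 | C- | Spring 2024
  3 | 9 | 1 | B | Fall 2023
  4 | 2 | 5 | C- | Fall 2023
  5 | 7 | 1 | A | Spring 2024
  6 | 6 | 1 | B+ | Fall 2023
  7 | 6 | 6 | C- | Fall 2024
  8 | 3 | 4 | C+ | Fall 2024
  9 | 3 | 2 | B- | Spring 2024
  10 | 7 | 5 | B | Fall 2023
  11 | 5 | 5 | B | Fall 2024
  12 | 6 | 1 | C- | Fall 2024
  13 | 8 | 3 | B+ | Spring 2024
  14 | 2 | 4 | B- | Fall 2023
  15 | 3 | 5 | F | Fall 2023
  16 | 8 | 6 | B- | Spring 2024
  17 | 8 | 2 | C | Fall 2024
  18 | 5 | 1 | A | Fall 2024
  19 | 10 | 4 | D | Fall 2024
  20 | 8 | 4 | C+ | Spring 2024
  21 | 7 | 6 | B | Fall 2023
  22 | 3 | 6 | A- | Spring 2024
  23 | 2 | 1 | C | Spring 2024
SELECT p.name, COUNT(DISTINCT c.student_id) AS distinct_student_count FROM enrollments c JOIN courses p ON c.course_id = p.id GROUP BY p.id, p.name

Execution result:
name | distinct_student_count
Chemistry 101 | 5
Algorithms 201 | 2
English 201 | 2
Math 101 | 4
Art 101 | 5
Statistics 101 | 4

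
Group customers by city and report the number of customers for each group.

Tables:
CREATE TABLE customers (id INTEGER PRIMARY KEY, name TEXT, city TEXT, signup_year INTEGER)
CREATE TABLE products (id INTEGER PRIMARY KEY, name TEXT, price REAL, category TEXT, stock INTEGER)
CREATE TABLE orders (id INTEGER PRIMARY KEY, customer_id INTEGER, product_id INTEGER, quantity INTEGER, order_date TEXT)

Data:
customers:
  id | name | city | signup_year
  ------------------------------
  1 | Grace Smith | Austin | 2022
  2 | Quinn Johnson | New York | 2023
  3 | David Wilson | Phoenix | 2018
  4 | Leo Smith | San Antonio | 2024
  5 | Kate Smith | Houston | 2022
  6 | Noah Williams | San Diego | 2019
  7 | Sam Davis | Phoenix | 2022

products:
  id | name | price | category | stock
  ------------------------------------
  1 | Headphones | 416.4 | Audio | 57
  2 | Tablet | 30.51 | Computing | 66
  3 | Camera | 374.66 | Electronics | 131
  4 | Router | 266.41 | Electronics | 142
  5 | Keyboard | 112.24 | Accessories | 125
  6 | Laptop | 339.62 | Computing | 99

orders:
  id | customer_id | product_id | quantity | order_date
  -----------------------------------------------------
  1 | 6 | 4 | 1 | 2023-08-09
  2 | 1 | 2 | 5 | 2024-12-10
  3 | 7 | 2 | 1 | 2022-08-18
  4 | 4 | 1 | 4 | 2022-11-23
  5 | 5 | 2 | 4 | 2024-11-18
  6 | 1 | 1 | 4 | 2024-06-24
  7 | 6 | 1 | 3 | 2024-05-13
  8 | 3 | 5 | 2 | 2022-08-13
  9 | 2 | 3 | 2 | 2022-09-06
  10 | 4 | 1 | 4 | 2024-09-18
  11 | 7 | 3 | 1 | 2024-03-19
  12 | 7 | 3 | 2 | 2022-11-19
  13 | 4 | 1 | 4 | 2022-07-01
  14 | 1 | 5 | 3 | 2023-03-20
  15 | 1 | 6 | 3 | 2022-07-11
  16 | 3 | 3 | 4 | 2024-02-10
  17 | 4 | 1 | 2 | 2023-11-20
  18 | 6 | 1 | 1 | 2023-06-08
SELECT city, COUNT(*) AS n FROM customers GROUP BY city

Execution result:
city | n
Austin | 1
Houston | 1
New York | 1
Phoenix | 2
San Antonio | 1
San Diego | 1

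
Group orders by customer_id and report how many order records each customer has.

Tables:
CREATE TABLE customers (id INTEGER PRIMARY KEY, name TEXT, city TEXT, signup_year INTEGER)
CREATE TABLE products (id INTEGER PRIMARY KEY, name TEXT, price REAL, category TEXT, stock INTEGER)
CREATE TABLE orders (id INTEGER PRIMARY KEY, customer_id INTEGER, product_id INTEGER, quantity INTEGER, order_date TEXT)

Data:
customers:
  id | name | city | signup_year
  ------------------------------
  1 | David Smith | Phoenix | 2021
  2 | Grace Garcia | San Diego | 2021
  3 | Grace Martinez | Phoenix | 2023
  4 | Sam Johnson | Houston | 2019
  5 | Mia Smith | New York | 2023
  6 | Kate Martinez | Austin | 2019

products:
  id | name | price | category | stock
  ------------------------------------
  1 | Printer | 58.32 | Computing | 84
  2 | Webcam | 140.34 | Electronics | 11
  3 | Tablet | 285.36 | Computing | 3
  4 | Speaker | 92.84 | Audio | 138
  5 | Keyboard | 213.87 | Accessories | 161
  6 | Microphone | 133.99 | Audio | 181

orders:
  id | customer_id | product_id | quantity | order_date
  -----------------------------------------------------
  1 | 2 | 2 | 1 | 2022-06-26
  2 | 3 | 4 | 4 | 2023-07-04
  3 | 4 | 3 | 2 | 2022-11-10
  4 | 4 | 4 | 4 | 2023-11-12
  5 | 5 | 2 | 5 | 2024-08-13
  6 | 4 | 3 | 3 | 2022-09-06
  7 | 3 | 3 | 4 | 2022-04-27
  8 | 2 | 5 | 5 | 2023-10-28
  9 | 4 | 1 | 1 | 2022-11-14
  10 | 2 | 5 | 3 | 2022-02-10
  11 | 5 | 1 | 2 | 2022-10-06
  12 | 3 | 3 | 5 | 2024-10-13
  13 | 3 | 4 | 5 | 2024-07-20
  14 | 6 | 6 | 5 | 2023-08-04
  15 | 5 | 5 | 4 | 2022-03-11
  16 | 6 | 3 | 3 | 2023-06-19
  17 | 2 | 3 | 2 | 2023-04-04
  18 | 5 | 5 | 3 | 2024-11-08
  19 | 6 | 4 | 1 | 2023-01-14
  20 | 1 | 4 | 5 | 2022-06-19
SELECT customer_id, COUNT(*) AS order_count FROM orders GROUP BY customer_id

Execution result:
customer_id | order_count
1 | 1
2 | 4
3 | 4
4 | 4
5 | 4
6 | 3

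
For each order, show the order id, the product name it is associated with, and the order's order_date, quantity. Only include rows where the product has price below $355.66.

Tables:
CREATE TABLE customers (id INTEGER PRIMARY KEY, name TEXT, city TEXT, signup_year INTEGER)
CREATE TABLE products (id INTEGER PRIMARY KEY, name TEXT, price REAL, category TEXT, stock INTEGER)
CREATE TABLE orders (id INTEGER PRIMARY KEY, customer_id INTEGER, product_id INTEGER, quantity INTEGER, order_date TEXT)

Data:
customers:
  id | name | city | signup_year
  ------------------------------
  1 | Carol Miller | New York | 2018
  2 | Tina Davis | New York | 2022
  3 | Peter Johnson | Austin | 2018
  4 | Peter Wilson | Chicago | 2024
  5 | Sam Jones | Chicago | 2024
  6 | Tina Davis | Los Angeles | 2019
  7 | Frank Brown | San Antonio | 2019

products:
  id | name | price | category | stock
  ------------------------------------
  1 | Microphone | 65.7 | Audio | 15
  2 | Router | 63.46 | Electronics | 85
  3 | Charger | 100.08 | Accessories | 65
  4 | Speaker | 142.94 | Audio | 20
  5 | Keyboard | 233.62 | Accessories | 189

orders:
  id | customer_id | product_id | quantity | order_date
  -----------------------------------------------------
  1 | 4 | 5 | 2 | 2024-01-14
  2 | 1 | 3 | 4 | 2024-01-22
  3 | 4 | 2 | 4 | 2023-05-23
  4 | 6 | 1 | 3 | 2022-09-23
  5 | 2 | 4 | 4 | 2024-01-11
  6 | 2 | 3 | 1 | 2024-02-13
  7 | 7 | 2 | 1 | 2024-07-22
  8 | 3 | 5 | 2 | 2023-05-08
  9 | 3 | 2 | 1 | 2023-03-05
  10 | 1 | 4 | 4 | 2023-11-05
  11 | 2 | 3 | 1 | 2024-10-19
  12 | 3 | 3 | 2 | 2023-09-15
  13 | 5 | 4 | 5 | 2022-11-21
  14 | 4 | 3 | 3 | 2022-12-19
SELECT c.id, p.name AS product, c.order_date, c.quantity FROM orders c JOIN products p ON c.product_id = p.id WHERE p.price < 355.66

Execution result:
id | product | order_date | quantity
1 | Keyboard | 2024-01-14 | 2
2 | Charger | 2024-01-22 | 4
3 | Router | 2023-05-23 | 4
4 | Microphone | 2022-09-23 | 3
5 | Speaker | 2024-01-11 | 4
6 | Charger | 2024-02-13 | 1
7 | Router | 2024-07-22 | 1
8 | Keyboard | 2023-05-08 | 2
9 | Router | 2023-03-05 | 1
10 | Speaker | 2023-11-05 | 4
11 | Charger | 2024-10-19 | 1
12 | Charger | 2023-09-15 | 2
13 | Speaker | 2022-11-21 | 5
14 | Charger | 2022-12-19 | 3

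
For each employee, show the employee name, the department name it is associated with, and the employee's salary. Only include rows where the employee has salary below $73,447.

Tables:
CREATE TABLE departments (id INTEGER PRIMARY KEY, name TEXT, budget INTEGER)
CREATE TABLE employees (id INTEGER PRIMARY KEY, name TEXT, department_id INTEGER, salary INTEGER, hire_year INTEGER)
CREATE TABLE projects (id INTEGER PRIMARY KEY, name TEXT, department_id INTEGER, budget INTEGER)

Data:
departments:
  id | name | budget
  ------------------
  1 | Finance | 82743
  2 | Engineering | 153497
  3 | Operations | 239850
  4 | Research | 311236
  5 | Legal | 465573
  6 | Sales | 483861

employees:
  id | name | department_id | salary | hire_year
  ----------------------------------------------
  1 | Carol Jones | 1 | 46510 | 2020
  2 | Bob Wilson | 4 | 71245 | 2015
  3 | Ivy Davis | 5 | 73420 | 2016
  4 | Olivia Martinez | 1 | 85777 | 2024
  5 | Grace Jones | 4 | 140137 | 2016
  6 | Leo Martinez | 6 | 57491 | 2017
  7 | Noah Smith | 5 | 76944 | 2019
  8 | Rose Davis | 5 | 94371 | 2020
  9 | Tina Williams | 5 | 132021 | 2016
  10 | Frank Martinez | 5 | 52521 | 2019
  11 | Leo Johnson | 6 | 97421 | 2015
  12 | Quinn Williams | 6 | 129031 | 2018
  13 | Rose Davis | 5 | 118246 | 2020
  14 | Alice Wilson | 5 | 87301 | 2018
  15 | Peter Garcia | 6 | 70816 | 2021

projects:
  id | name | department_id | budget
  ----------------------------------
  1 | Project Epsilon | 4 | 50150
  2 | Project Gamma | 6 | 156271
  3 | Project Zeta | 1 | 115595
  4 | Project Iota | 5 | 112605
SELECT c.name, p.name AS department, c.salary FROM employees c JOIN departments p ON c.department_id = p.id WHERE c.salary < 73447

Execution result:
name | department | salary
Carol Jones | Finance | 46510
Bob Wilson | Research | 71245
Ivy Davis | Legal | 73420
Leo Martinez | Sales | 57491
Frank Martinez | Legal | 52521
Peter Garcia | Sales | 70816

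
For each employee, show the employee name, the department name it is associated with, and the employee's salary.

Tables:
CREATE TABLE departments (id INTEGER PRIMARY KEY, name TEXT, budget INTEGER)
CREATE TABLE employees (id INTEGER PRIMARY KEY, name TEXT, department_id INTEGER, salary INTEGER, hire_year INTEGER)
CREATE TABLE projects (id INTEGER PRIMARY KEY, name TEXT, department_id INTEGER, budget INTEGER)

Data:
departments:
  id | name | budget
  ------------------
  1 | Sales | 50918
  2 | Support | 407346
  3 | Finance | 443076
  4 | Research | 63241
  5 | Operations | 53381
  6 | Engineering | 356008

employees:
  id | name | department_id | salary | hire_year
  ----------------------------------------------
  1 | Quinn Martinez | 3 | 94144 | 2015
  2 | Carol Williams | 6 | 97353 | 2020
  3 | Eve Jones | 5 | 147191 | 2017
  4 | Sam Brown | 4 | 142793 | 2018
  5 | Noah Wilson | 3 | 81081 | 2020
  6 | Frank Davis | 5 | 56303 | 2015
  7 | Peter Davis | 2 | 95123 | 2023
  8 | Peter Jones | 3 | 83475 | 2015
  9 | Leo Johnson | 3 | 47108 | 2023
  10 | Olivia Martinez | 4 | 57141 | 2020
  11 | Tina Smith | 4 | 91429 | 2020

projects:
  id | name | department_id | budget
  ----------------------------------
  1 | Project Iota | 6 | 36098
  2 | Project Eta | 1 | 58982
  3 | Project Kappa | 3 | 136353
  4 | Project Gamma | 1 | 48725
SELECT c.name, p.name AS department, c.salary FROM employees c JOIN departments p ON c.department_id = p.id

Execution result:
name | department | salary
Quinn Martinez | Finance | 94144
Carol Williams | Engineering | 97353
Eve Jones | Operations | 147191
Sam Brown | Research | 142793
Noah Wilson | Finance | 81081
Frank Davis | Operations | 56303
Peter Davis | Support | 95123
Peter Jones | Finance | 83475
Leo Johnson | Finance | 47108
Olivia Martinez | Research | 57141
Tina Smith | Research | 91429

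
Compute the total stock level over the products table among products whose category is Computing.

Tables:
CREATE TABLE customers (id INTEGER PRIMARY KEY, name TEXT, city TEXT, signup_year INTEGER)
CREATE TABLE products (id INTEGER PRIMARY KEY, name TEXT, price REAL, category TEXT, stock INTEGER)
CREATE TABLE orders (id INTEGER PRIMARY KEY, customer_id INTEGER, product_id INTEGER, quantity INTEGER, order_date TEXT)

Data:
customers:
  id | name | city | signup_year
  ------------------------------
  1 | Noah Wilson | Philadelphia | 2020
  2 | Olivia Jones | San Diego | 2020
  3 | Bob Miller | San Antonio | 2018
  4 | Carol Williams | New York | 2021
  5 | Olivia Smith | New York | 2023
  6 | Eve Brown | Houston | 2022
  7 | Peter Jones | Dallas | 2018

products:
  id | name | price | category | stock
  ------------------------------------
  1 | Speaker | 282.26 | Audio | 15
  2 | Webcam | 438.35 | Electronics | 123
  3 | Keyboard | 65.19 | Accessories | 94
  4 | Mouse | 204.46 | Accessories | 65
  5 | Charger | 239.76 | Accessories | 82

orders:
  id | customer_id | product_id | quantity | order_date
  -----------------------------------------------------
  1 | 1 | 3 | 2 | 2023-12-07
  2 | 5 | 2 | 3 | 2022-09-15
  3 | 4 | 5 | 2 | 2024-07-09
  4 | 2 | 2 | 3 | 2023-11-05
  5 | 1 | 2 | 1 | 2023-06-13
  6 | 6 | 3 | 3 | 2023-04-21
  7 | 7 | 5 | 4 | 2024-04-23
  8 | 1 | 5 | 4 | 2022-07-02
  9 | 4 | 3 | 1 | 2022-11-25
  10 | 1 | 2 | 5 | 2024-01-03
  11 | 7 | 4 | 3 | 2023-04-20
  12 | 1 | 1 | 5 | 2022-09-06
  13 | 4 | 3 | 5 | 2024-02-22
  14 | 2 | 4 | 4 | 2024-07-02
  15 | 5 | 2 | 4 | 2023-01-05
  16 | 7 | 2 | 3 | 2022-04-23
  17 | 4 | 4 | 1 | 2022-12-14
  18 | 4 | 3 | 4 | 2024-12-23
SELECT SUM(stock) FROM products WHERE category = 'Computing'

Execution result:
NULL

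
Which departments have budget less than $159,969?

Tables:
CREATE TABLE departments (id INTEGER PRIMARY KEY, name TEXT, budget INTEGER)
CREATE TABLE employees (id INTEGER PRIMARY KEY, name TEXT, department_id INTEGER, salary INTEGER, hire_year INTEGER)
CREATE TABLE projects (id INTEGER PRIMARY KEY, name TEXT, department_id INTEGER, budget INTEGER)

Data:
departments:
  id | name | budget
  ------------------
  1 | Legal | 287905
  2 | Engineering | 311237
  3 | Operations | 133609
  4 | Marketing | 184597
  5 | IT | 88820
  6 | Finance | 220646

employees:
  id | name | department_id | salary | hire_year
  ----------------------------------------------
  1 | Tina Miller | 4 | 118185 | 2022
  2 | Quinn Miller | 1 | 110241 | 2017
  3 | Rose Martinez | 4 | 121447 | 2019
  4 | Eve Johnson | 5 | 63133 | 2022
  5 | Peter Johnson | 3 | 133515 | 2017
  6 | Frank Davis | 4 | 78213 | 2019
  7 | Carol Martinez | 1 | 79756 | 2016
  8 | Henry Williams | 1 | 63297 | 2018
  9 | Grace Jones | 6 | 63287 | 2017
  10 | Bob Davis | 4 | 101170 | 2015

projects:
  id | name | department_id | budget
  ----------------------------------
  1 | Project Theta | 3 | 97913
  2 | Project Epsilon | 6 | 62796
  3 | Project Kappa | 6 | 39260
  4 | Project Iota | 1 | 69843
SELECT name, budget FROM departments WHERE budget < 159969

Execution result:
name | budget
Operations | 133609
IT | 88820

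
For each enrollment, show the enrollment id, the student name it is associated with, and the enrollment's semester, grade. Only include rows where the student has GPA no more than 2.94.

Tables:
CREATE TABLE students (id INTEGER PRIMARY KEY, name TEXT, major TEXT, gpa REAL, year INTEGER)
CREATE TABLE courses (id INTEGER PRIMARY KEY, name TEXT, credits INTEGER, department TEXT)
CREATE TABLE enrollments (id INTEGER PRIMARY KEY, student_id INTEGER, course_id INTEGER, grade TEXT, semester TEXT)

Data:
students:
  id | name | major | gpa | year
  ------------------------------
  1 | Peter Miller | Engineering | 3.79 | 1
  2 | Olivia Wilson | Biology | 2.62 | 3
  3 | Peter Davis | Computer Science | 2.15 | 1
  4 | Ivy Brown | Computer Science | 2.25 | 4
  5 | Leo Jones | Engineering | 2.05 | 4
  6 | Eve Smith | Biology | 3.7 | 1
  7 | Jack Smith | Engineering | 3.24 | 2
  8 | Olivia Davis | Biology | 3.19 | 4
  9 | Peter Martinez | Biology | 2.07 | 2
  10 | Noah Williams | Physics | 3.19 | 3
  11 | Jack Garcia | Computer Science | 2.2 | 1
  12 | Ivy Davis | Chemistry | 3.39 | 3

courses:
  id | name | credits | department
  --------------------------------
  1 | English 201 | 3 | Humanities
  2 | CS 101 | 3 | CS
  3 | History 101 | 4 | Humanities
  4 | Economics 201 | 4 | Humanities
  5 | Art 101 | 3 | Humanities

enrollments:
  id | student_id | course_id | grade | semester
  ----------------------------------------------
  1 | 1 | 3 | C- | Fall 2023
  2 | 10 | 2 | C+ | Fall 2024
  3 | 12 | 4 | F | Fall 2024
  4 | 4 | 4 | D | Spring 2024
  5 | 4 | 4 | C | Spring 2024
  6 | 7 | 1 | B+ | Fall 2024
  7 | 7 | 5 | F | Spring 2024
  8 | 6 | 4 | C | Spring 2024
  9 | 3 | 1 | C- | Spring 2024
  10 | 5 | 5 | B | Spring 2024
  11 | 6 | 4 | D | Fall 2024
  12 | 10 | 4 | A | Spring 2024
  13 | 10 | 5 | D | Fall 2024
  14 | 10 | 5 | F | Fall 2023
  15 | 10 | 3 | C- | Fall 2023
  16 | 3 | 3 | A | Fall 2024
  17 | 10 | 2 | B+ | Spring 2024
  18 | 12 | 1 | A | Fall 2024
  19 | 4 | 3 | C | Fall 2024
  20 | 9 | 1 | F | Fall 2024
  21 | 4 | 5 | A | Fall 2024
SELECT c.id, p.name AS student, c.semester, c.grade FROM enrollments c JOIN students p ON c.student_id = p.id WHERE p.gpa <= 2.94

Execution result:
id | student | semester | grade
4 | Ivy Brown | Spring 2024 | D
5 | Ivy Brown | Spring 2024 | C
9 | Peter Davis | Spring 2024 | C-
10 | Leo Jones | Spring 2024 | B
16 | Peter Davis | Fall 2024 | A
19 | Ivy Brown | Fall 2024 | C
20 | Peter Martinez | Fall 2024 | F
21 | Ivy Brown | Fall 2024 | A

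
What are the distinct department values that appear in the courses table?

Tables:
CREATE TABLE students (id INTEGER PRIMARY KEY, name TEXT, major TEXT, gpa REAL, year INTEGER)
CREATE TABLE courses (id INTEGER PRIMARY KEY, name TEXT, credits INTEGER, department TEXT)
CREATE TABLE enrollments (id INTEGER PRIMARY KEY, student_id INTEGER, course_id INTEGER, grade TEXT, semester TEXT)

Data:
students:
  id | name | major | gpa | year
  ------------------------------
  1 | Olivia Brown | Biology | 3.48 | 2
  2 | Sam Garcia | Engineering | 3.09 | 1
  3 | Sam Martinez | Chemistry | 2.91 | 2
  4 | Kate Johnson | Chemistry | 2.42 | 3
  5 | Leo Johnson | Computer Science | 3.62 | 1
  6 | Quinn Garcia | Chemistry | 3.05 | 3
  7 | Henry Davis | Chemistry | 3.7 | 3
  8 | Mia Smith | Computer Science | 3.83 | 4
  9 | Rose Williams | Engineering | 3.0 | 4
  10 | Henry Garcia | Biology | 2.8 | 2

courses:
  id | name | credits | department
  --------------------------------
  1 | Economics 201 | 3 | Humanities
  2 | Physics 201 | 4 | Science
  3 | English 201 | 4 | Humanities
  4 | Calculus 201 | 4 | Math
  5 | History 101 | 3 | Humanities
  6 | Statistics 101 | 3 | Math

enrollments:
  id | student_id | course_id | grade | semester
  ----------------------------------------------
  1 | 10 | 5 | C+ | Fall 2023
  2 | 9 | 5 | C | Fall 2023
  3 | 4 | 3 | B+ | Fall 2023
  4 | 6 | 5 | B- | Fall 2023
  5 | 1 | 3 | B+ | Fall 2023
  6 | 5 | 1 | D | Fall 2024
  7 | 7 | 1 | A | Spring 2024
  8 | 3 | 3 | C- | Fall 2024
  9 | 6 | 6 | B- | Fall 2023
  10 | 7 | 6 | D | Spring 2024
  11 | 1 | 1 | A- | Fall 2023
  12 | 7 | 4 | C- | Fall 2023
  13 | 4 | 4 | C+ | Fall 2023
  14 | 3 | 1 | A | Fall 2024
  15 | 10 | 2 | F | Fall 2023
SELECT DISTINCT department FROM courses

Execution result:
department
Humanities
Science
Math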